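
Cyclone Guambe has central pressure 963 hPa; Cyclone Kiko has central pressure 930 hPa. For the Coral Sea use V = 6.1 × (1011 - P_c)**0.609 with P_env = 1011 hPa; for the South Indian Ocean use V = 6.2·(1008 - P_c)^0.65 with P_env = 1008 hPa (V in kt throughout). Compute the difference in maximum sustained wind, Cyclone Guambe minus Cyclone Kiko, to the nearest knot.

-41 kt

Cyclone Guambe: ΔP = 48; V ≈ 6.1 × 48^0.609 ≈ 64.45 kt.
Cyclone Kiko: ΔP = 78; V ≈ 6.2 × 78^0.65 ≈ 105.26 kt.
Difference ≈ 64.45 − 105.26 = -40.81 → -41 kt.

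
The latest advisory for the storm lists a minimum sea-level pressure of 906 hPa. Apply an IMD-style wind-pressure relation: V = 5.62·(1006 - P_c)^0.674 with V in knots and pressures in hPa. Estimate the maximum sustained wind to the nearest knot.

125 kt

ΔP = 1006 − 906 = 100 hPa.
100^0.674 ≈ 22.284.
V ≈ 5.62 × 22.284 ≈ 125.2 kt.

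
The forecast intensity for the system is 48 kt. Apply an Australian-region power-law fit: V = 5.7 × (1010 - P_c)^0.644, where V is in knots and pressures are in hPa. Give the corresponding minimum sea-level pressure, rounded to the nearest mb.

983 mb

ΔP = (V / 5.7)^(1/0.644) = (48/5.7)^1.553.
48/5.7 = 8.421; 8.421^1.553 ≈ 27.35 mb.
P_c = 1010 − 27.35 = 982.65 ≈ 983 mb.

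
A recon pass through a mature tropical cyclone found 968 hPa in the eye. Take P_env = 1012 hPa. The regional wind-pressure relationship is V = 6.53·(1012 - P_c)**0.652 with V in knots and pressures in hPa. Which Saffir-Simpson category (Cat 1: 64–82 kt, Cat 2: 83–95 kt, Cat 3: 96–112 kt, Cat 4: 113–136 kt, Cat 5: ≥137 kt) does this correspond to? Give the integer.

1

ΔP = 1012 − 968 = 44 hPa.
V ≈ 6.53 × 44^0.652 = 6.53 × 11.79 ≈ 77 kt.
77 kt falls in the Category 1 band.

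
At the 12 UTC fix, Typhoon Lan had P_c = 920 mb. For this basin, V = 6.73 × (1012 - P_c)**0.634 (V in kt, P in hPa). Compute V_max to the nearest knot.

118 kt

ΔP = 1012 − 920 = 92 mb.
92^0.634 ≈ 17.581.
V ≈ 6.73 × 17.581 ≈ 118.3 kt.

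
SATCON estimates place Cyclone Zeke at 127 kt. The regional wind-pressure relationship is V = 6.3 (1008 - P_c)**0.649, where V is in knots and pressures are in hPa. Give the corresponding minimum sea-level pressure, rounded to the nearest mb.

906 mb

ΔP = (V / 6.3)^(1/0.649) = (127/6.3)^1.541.
127/6.3 = 20.159; 20.159^1.541 ≈ 102.32 mb.
P_c = 1008 − 102.32 = 905.68 ≈ 906 mb.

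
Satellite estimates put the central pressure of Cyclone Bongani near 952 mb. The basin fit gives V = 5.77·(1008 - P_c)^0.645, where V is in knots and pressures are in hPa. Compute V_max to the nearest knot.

77 kt

ΔP = 1008 − 952 = 56 mb.
56^0.645 ≈ 13.415.
V ≈ 5.77 × 13.415 ≈ 77.4 kt.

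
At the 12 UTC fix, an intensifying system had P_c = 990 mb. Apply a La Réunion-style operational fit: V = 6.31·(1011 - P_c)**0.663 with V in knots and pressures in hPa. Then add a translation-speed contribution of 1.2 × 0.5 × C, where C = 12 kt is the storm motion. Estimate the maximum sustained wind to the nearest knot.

ΔP = 1011 − 990 = 21 mb.
21^0.663 ≈ 7.527.
V ≈ 6.31 × 7.527 ≈ 47.5 kt.
Translation term: 1.2 × 0.5 × 12 = 7.2 kt.
Corrected V ≈ 54.7 kt → 55 kt.

55 kt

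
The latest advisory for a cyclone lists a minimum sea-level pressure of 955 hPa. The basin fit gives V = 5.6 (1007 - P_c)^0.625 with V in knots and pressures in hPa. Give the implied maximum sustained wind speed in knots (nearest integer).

66 kt

ΔP = 1007 − 955 = 52 hPa.
52^0.625 ≈ 11.817.
V ≈ 5.6 × 11.817 ≈ 66.2 kt.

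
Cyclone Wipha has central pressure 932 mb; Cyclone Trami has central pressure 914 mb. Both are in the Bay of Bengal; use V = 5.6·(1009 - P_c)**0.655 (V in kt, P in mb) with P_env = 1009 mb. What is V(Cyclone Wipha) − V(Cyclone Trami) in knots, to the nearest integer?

Cyclone Wipha: ΔP = 77; V ≈ 5.6 × 77^0.655 ≈ 96.35 kt.
Cyclone Trami: ΔP = 95; V ≈ 5.6 × 95^0.655 ≈ 110.56 kt.
Difference ≈ 96.35 − 110.56 = -14.21 → -14 kt.

-14 kt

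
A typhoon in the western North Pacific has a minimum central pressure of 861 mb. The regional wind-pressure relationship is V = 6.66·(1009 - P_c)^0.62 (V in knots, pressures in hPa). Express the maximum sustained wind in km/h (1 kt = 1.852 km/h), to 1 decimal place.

ΔP = 1009 − 861 = 148 mb.
V ≈ 6.66 × 148^0.62 = 6.66 × 22.160 ≈ 147.583 kt.
147.583 × 1.852 ≈ 273.32 km/h → 273.3 km/h.

273.3 km/h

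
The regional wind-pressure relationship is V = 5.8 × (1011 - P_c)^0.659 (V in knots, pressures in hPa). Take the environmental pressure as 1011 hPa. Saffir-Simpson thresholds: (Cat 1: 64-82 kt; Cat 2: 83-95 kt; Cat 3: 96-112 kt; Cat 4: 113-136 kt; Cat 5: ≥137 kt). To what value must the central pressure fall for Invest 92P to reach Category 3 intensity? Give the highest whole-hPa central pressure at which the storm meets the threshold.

Category 3 begins at V = 96 kt.
Required ΔP = (96/5.8)^(1/0.659) = 16.552^1.517 ≈ 70.72 hPa.
P_c ≤ 1011 − 70.72 = 940.28, so the highest integer P_c is 940 hPa.

940 hPa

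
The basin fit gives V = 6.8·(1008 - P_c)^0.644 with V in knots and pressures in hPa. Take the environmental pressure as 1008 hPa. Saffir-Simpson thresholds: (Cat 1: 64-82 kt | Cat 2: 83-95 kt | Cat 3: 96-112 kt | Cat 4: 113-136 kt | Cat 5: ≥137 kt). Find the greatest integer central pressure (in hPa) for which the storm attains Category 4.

Category 4 begins at V = 113 kt.
Required ΔP = (113/6.8)^(1/0.644) = 16.618^1.553 ≈ 78.58 hPa.
P_c ≤ 1008 − 78.58 = 929.42, so the highest integer P_c is 929 hPa.

929 hPa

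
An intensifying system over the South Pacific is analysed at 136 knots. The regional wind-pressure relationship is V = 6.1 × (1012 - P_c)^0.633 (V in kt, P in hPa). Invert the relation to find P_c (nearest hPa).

ΔP = (V / 6.1)^(1/0.633) = (136/6.1)^1.580.
136/6.1 = 22.295; 22.295^1.580 ≈ 134.86 hPa.
P_c = 1012 − 134.86 = 877.14 ≈ 877 hPa.

877 hPa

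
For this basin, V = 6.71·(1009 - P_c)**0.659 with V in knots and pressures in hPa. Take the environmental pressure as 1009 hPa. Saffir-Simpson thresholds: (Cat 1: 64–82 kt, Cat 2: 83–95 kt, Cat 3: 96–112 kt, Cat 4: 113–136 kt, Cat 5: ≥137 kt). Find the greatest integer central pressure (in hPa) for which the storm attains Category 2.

Category 2 begins at V = 83 kt.
Required ΔP = (83/6.71)^(1/0.659) = 12.370^1.517 ≈ 45.46 hPa.
P_c ≤ 1009 − 45.46 = 963.54, so the highest integer P_c is 963 hPa.

963 hPa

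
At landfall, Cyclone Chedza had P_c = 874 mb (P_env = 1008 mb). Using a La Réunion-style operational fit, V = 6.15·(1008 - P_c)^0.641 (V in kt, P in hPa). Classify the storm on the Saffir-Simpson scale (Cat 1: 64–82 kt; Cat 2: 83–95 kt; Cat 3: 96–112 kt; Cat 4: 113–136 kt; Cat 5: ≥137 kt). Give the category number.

ΔP = 1008 − 874 = 134 mb.
V ≈ 6.15 × 134^0.641 = 6.15 × 23.09 ≈ 142 kt.
142 kt falls in the Category 5 band.

5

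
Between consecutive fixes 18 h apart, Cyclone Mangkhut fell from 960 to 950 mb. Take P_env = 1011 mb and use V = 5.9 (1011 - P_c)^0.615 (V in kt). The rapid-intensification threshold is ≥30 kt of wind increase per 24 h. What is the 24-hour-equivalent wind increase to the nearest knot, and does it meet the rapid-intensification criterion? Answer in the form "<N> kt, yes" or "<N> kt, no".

10 kt, no

V₁: ΔP = 51, V ≈ 5.9 × 51^0.615 ≈ 66.22 kt.
V₂: ΔP = 61, V ≈ 5.9 × 61^0.615 ≈ 73.93 kt.
ΔV over 18 h = 7.71 kt → 24 h equivalent = 7.71 × 24/18 ≈ 10.28 kt.
10 kt < 30 kt ⇒ not rapid intensification.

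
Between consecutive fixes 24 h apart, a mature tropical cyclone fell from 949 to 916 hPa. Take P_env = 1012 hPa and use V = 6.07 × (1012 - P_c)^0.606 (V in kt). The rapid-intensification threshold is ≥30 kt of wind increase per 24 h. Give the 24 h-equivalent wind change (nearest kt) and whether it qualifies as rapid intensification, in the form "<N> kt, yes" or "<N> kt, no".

22 kt, no

V₁: ΔP = 63, V ≈ 6.07 × 63^0.606 ≈ 74.75 kt.
V₂: ΔP = 96, V ≈ 6.07 × 96^0.606 ≈ 96.48 kt.
ΔV over 24 h = 21.73 kt → 24 h equivalent = 21.73 × 24/24 ≈ 21.73 kt.
22 kt < 30 kt ⇒ not rapid intensification.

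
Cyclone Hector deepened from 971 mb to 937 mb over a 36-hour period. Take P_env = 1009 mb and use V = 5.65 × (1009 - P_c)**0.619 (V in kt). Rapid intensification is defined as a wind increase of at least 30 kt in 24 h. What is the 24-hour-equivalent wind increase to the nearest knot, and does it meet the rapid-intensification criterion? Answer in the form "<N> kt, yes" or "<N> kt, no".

17 kt, no

V₁: ΔP = 38, V ≈ 5.65 × 38^0.619 ≈ 53.70 kt.
V₂: ΔP = 72, V ≈ 5.65 × 72^0.619 ≈ 79.75 kt.
ΔV over 36 h = 26.05 kt → 24 h equivalent = 26.05 × 24/36 ≈ 17.37 kt.
17 kt < 30 kt ⇒ not rapid intensification.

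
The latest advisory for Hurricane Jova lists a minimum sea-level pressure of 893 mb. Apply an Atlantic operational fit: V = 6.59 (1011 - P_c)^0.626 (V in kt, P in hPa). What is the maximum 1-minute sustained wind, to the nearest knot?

ΔP = 1011 − 893 = 118 mb.
118^0.626 ≈ 19.815.
V ≈ 6.59 × 19.815 ≈ 130.6 kt.

131 kt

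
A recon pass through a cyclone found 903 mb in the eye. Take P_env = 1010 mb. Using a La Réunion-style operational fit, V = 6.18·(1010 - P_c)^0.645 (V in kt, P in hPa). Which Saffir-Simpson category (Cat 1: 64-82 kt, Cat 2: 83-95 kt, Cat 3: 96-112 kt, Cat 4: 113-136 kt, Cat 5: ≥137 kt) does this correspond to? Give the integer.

4

ΔP = 1010 − 903 = 107 mb.
V ≈ 6.18 × 107^0.645 = 6.18 × 20.37 ≈ 126 kt.
126 kt falls in the Category 4 band.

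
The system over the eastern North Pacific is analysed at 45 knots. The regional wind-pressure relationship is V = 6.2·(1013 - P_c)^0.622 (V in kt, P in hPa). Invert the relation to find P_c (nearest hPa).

ΔP = (V / 6.2)^(1/0.622) = (45/6.2)^1.608.
45/6.2 = 7.258; 7.258^1.608 ≈ 24.21 hPa.
P_c = 1013 − 24.21 = 988.79 ≈ 989 hPa.

989 hPa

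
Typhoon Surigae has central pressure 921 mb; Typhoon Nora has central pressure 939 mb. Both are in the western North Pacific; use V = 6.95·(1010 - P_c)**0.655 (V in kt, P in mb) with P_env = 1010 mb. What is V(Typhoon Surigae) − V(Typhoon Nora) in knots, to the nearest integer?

Typhoon Surigae: ΔP = 89; V ≈ 6.95 × 89^0.655 ≈ 131.47 kt.
Typhoon Nora: ΔP = 71; V ≈ 6.95 × 71^0.655 ≈ 113.39 kt.
Difference ≈ 131.47 − 113.39 = 18.08 → 18 kt.

18 kt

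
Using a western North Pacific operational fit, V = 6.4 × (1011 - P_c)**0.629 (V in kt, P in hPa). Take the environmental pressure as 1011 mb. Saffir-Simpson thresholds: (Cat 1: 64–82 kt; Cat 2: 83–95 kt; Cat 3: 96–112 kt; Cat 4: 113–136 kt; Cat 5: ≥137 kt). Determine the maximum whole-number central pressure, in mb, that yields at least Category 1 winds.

972 mb

Category 1 begins at V = 64 kt.
Required ΔP = (64/6.4)^(1/0.629) = 10.000^1.590 ≈ 38.89 mb.
P_c ≤ 1011 − 38.89 = 972.11, so the highest integer P_c is 972 mb.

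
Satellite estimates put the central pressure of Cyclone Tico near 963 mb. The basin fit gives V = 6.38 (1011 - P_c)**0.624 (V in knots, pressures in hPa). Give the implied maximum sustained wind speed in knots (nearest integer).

ΔP = 1011 − 963 = 48 mb.
48^0.624 ≈ 11.197.
V ≈ 6.38 × 11.197 ≈ 71.4 kt.

71 kt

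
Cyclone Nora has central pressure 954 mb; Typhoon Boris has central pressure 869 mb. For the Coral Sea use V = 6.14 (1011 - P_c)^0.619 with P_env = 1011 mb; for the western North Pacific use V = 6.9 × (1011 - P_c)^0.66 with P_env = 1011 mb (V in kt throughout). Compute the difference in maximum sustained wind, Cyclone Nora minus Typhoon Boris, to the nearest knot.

Cyclone Nora: ΔP = 57; V ≈ 6.14 × 57^0.619 ≈ 75.00 kt.
Typhoon Boris: ΔP = 142; V ≈ 6.9 × 142^0.66 ≈ 181.70 kt.
Difference ≈ 75.00 − 181.70 = -106.70 → -107 kt.

-107 kt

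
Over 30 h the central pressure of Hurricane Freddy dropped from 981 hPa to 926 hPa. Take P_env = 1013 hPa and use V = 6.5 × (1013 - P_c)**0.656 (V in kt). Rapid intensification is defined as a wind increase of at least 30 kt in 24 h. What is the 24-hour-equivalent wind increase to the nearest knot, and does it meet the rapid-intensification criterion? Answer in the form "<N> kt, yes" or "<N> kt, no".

V₁: ΔP = 32, V ≈ 6.5 × 32^0.656 ≈ 63.14 kt.
V₂: ΔP = 87, V ≈ 6.5 × 87^0.656 ≈ 121.69 kt.
ΔV over 30 h = 58.55 kt → 24 h equivalent = 58.55 × 24/30 ≈ 46.84 kt.
47 kt ≥ 30 kt ⇒ rapid intensification.

47 kt, yes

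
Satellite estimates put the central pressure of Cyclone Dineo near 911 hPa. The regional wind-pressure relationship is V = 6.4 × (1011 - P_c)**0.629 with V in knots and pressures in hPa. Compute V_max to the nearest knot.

ΔP = 1011 − 911 = 100 hPa.
100^0.629 ≈ 18.113.
V ≈ 6.4 × 18.113 ≈ 115.9 kt.

116 kt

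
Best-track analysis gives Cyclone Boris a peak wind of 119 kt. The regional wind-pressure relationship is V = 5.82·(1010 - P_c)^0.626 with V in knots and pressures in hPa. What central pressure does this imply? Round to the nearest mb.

886 mb

ΔP = (V / 5.82)^(1/0.626) = (119/5.82)^1.597.
119/5.82 = 20.447; 20.447^1.597 ≈ 124.06 mb.
P_c = 1010 − 124.06 = 885.94 ≈ 886 mb.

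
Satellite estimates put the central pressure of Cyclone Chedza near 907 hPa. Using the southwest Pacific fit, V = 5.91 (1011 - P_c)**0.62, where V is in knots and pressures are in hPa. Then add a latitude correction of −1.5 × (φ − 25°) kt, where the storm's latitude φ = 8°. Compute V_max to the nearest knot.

ΔP = 1011 − 907 = 104 hPa.
104^0.62 ≈ 17.806.
V ≈ 5.91 × 17.806 ≈ 105.2 kt.
Latitude correction: −1.5 × (8 − 25) = 25.5 kt.
Corrected V ≈ 130.7 kt → 131 kt.

131 kt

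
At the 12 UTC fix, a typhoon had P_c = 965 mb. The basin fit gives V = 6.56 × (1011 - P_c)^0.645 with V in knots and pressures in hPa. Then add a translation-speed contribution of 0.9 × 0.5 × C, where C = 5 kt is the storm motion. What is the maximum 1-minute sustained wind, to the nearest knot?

ΔP = 1011 − 965 = 46 mb.
46^0.645 ≈ 11.816.
V ≈ 6.56 × 11.816 ≈ 77.5 kt.
Translation term: 0.9 × 0.5 × 5 = 2.25 kt.
Corrected V ≈ 79.75 kt → 80 kt.

80 kt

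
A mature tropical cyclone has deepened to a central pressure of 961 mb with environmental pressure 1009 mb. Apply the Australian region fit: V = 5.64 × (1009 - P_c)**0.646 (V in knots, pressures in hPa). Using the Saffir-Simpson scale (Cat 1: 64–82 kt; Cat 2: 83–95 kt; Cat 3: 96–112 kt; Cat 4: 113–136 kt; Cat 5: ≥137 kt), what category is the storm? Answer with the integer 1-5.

ΔP = 1009 − 961 = 48 mb.
V ≈ 5.64 × 48^0.646 = 5.64 × 12.19 ≈ 69 kt.
69 kt falls in the Category 1 band.

1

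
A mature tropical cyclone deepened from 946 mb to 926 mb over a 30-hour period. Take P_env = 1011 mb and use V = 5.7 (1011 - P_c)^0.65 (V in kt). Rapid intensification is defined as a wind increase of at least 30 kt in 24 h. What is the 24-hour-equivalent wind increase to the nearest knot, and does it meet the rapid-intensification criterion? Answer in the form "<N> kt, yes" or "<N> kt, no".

13 kt, no

V₁: ΔP = 65, V ≈ 5.7 × 65^0.65 ≈ 85.95 kt.
V₂: ΔP = 85, V ≈ 5.7 × 85^0.65 ≈ 102.33 kt.
ΔV over 30 h = 16.38 kt → 24 h equivalent = 16.38 × 24/30 ≈ 13.10 kt.
13 kt < 30 kt ⇒ not rapid intensification.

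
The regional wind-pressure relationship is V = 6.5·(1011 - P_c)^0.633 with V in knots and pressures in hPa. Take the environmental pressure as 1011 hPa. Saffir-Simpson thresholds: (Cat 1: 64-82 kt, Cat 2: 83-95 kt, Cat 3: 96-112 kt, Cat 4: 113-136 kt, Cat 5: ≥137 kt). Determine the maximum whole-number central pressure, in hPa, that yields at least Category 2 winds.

Category 2 begins at V = 83 kt.
Required ΔP = (83/6.5)^(1/0.633) = 12.769^1.580 ≈ 55.91 hPa.
P_c ≤ 1011 − 55.91 = 955.09, so the highest integer P_c is 955 hPa.

955 hPa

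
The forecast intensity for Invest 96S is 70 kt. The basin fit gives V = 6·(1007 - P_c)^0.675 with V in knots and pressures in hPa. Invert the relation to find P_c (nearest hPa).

969 hPa

ΔP = (V / 6)^(1/0.675) = (70/6)^1.481.
70/6 = 11.667; 11.667^1.481 ≈ 38.08 hPa.
P_c = 1007 − 38.08 = 968.92 ≈ 969 hPa.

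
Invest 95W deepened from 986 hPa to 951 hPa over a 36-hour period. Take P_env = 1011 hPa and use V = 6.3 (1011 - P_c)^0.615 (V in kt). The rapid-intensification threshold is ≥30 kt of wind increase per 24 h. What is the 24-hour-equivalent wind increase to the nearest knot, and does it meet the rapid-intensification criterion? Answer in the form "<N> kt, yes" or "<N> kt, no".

V₁: ΔP = 25, V ≈ 6.3 × 25^0.615 ≈ 45.61 kt.
V₂: ΔP = 60, V ≈ 6.3 × 60^0.615 ≈ 78.15 kt.
ΔV over 36 h = 32.54 kt → 24 h equivalent = 32.54 × 24/36 ≈ 21.69 kt.
22 kt < 30 kt ⇒ not rapid intensification.

22 kt, no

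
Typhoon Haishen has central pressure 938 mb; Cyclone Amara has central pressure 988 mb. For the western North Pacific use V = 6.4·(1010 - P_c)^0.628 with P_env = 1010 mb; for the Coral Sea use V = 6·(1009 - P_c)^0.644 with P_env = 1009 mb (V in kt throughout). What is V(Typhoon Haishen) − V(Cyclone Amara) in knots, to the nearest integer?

51 kt

Typhoon Haishen: ΔP = 72; V ≈ 6.4 × 72^0.628 ≈ 93.88 kt.
Cyclone Amara: ΔP = 21; V ≈ 6 × 21^0.644 ≈ 42.62 kt.
Difference ≈ 93.88 − 42.62 = 51.26 → 51 kt.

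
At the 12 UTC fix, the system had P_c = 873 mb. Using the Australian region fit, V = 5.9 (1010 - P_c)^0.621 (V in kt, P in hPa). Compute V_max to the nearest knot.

125 kt

ΔP = 1010 − 873 = 137 mb.
137^0.621 ≈ 21.228.
V ≈ 5.9 × 21.228 ≈ 125.2 kt.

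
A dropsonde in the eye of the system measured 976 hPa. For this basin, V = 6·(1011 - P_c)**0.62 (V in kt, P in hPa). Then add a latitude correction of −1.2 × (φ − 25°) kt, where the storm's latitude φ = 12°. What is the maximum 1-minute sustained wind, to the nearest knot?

70 kt

ΔP = 1011 − 976 = 35 hPa.
35^0.62 ≈ 9.064.
V ≈ 6 × 9.064 ≈ 54.4 kt.
Latitude correction: −1.2 × (12 − 25) = 15.6 kt.
Corrected V ≈ 70 kt → 70 kt.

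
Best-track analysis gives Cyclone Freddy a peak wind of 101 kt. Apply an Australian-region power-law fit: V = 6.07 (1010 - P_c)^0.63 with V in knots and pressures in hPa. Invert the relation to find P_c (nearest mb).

ΔP = (V / 6.07)^(1/0.63) = (101/6.07)^1.587.
101/6.07 = 16.639; 16.639^1.587 ≈ 86.76 mb.
P_c = 1010 − 86.76 = 923.24 ≈ 923 mb.

923 mb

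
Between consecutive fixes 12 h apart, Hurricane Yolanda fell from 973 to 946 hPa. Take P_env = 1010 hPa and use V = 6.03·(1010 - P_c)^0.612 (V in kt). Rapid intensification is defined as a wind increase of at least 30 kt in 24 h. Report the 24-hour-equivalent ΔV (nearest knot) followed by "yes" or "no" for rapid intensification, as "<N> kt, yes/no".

44 kt, yes

V₁: ΔP = 37, V ≈ 6.03 × 37^0.612 ≈ 54.96 kt.
V₂: ΔP = 64, V ≈ 6.03 × 64^0.612 ≈ 76.86 kt.
ΔV over 12 h = 21.90 kt → 24 h equivalent = 21.90 × 24/12 ≈ 43.80 kt.
44 kt ≥ 30 kt ⇒ rapid intensification.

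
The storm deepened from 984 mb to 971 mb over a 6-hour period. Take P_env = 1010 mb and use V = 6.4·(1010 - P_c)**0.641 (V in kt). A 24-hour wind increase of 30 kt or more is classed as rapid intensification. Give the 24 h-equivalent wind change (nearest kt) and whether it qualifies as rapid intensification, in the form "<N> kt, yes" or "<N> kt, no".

61 kt, yes

V₁: ΔP = 26, V ≈ 6.4 × 26^0.641 ≈ 51.66 kt.
V₂: ΔP = 39, V ≈ 6.4 × 39^0.641 ≈ 67.00 kt.
ΔV over 6 h = 15.34 kt → 24 h equivalent = 15.34 × 24/6 ≈ 61.36 kt.
61 kt ≥ 30 kt ⇒ rapid intensification.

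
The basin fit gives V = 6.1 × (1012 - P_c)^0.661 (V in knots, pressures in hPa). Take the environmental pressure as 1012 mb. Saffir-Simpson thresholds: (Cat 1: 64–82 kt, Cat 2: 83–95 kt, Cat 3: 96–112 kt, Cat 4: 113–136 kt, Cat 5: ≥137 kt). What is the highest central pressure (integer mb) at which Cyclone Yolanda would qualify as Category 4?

Category 4 begins at V = 113 kt.
Required ΔP = (113/6.1)^(1/0.661) = 18.525^1.513 ≈ 82.78 mb.
P_c ≤ 1012 − 82.78 = 929.22, so the highest integer P_c is 929 mb.

929 mb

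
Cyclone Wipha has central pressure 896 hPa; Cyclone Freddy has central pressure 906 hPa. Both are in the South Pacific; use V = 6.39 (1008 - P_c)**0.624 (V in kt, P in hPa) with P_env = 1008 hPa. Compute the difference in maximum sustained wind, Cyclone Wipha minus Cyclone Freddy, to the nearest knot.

7 kt

Cyclone Wipha: ΔP = 112; V ≈ 6.39 × 112^0.624 ≈ 121.40 kt.
Cyclone Freddy: ΔP = 102; V ≈ 6.39 × 102^0.624 ≈ 114.52 kt.
Difference ≈ 121.40 − 114.52 = 6.88 → 7 kt.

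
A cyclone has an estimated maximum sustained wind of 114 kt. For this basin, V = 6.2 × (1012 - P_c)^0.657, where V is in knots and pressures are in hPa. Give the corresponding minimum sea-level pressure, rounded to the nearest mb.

928 mb

ΔP = (V / 6.2)^(1/0.657) = (114/6.2)^1.522.
114/6.2 = 18.387; 18.387^1.522 ≈ 84.08 mb.
P_c = 1012 − 84.08 = 927.92 ≈ 928 mb.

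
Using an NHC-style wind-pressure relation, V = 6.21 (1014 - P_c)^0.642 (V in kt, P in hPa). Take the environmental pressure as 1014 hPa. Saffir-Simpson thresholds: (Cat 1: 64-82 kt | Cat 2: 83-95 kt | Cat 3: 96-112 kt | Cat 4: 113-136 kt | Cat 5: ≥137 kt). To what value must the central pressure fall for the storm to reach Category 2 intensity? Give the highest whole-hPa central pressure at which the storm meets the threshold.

Category 2 begins at V = 83 kt.
Required ΔP = (83/6.21)^(1/0.642) = 13.366^1.558 ≈ 56.74 hPa.
P_c ≤ 1014 − 56.74 = 957.26, so the highest integer P_c is 957 hPa.

957 hPa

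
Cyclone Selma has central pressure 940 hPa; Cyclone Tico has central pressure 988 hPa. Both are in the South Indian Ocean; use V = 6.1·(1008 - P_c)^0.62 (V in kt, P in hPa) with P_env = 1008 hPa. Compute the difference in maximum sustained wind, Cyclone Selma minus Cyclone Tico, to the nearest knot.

Cyclone Selma: ΔP = 68; V ≈ 6.1 × 68^0.62 ≈ 83.46 kt.
Cyclone Tico: ΔP = 20; V ≈ 6.1 × 20^0.62 ≈ 39.08 kt.
Difference ≈ 83.46 − 39.08 = 44.38 → 44 kt.

44 kt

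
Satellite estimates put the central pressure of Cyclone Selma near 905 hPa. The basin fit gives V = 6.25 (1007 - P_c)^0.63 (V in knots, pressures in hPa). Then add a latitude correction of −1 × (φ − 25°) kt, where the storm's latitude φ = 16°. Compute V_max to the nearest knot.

ΔP = 1007 − 905 = 102 hPa.
102^0.63 ≈ 18.425.
V ≈ 6.25 × 18.425 ≈ 115.2 kt.
Latitude correction: −1 × (16 − 25) = 9 kt.
Corrected V ≈ 124.2 kt → 124 kt.

124 kt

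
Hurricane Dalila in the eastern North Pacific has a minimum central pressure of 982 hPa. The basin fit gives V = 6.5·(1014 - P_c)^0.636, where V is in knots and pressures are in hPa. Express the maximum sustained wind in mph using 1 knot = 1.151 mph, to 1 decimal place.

ΔP = 1014 − 982 = 32 hPa.
V ≈ 6.5 × 32^0.636 = 6.5 × 9.063 ≈ 58.910 kt.
58.910 × 1.151 ≈ 67.81 mph → 67.8 mph.

67.8 mph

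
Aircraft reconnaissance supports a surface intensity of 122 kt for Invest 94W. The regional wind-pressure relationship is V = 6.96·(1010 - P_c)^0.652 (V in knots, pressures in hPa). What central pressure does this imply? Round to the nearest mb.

ΔP = (V / 6.96)^(1/0.652) = (122/6.96)^1.534.
122/6.96 = 17.529; 17.529^1.534 ≈ 80.83 mb.
P_c = 1010 − 80.83 = 929.17 ≈ 929 mb.

929 mb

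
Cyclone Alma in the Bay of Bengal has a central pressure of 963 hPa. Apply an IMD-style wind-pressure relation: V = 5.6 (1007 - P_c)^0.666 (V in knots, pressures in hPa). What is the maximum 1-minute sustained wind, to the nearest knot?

ΔP = 1007 − 963 = 44 hPa.
44^0.666 ≈ 12.432.
V ≈ 5.6 × 12.432 ≈ 69.6 kt.

70 kt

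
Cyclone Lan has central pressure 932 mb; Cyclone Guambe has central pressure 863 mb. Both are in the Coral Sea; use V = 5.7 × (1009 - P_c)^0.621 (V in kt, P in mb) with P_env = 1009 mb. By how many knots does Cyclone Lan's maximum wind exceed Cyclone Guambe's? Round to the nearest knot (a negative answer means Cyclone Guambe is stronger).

Cyclone Lan: ΔP = 77; V ≈ 5.7 × 77^0.621 ≈ 84.60 kt.
Cyclone Guambe: ΔP = 146; V ≈ 5.7 × 146^0.621 ≈ 125.87 kt.
Difference ≈ 84.60 − 125.87 = -41.27 → -41 kt.

-41 kt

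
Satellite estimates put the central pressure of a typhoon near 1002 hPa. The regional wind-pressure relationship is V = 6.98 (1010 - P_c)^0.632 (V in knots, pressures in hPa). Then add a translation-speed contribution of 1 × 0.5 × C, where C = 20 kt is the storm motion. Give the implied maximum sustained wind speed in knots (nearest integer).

ΔP = 1010 − 1002 = 8 hPa.
8^0.632 ≈ 3.722.
V ≈ 6.98 × 3.722 ≈ 26.0 kt.
Translation term: 1 × 0.5 × 20 = 10 kt.
Corrected V ≈ 36 kt → 36 kt.

36 kt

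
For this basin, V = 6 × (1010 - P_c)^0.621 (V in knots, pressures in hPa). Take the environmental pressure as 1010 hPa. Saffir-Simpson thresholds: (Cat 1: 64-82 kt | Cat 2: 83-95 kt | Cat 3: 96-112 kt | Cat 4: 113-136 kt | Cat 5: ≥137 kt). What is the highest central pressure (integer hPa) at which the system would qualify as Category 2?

941 hPa

Category 2 begins at V = 83 kt.
Required ΔP = (83/6)^(1/0.621) = 13.833^1.610 ≈ 68.75 hPa.
P_c ≤ 1010 − 68.75 = 941.25, so the highest integer P_c is 941 hPa.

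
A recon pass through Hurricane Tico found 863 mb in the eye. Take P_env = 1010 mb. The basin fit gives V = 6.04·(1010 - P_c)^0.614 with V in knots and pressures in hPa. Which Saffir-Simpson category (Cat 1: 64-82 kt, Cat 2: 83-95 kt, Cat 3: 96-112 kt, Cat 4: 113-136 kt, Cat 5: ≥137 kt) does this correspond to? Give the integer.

ΔP = 1010 − 863 = 147 mb.
V ≈ 6.04 × 147^0.614 = 6.04 × 21.42 ≈ 129 kt.
129 kt falls in the Category 4 band.

4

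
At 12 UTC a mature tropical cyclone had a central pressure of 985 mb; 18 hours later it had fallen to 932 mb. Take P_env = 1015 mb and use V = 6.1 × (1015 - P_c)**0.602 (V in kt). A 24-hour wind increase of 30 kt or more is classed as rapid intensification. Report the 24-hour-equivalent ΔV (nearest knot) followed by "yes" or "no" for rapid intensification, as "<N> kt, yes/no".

V₁: ΔP = 30, V ≈ 6.1 × 30^0.602 ≈ 47.27 kt.
V₂: ΔP = 83, V ≈ 6.1 × 83^0.602 ≈ 87.22 kt.
ΔV over 18 h = 39.95 kt → 24 h equivalent = 39.95 × 24/18 ≈ 53.27 kt.
53 kt ≥ 30 kt ⇒ rapid intensification.

53 kt, yes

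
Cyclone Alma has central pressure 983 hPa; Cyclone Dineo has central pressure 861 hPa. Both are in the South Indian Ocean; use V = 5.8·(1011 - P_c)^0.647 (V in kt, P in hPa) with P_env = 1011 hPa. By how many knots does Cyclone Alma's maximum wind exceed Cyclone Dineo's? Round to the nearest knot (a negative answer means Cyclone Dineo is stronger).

Cyclone Alma: ΔP = 28; V ≈ 5.8 × 28^0.647 ≈ 50.09 kt.
Cyclone Dineo: ΔP = 150; V ≈ 5.8 × 150^0.647 ≈ 148.37 kt.
Difference ≈ 50.09 − 148.37 = -98.28 → -98 kt.

-98 kt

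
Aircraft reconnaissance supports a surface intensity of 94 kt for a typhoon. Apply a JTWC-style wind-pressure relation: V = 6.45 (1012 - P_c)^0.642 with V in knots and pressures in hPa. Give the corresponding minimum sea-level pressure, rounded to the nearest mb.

947 mb

ΔP = (V / 6.45)^(1/0.642) = (94/6.45)^1.558.
94/6.45 = 14.574; 14.574^1.558 ≈ 64.92 mb.
P_c = 1012 − 64.92 = 947.08 ≈ 947 mb.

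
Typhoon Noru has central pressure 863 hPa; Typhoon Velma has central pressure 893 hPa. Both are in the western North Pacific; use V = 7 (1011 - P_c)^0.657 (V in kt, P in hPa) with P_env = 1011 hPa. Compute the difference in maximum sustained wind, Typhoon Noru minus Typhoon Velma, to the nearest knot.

26 kt

Typhoon Noru: ΔP = 148; V ≈ 7 × 148^0.657 ≈ 186.62 kt.
Typhoon Velma: ΔP = 118; V ≈ 7 × 118^0.657 ≈ 160.81 kt.
Difference ≈ 186.62 − 160.81 = 25.81 → 26 kt.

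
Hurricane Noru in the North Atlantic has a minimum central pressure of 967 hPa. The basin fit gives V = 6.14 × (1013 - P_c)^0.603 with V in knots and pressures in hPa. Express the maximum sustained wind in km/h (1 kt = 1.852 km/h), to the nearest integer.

ΔP = 1013 − 967 = 46 hPa.
V ≈ 6.14 × 46^0.603 = 6.14 × 10.061 ≈ 61.775 kt.
61.775 × 1.852 ≈ 114.41 km/h → 114 km/h.

114 km/h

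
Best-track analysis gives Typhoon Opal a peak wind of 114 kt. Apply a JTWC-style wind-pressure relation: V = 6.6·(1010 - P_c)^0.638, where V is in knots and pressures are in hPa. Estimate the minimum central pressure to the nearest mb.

923 mb

ΔP = (V / 6.6)^(1/0.638) = (114/6.6)^1.567.
114/6.6 = 17.273; 17.273^1.567 ≈ 86.98 mb.
P_c = 1010 − 86.98 = 923.02 ≈ 923 mb.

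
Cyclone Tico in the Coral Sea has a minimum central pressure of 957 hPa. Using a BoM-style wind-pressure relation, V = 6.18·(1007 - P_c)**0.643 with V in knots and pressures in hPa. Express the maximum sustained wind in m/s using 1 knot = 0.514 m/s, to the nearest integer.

39 m/s

ΔP = 1007 − 957 = 50 hPa.
V ≈ 6.18 × 50^0.643 = 6.18 × 12.372 ≈ 76.459 kt.
76.459 × 0.514 ≈ 39.30 m/s → 39 m/s.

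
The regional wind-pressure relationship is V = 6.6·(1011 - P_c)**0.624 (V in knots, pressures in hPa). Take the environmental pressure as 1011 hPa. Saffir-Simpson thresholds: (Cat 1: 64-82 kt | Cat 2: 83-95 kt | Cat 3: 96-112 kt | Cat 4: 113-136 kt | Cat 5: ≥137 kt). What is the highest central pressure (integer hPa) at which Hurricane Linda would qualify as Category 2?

Category 2 begins at V = 83 kt.
Required ΔP = (83/6.6)^(1/0.624) = 12.576^1.603 ≈ 57.82 hPa.
P_c ≤ 1011 − 57.82 = 953.18, so the highest integer P_c is 953 hPa.

953 hPa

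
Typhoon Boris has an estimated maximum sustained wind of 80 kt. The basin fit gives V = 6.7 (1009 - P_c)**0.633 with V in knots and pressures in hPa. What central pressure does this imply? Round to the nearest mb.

959 mb

ΔP = (V / 6.7)^(1/0.633) = (80/6.7)^1.580.
80/6.7 = 11.940; 11.940^1.580 ≈ 50.29 mb.
P_c = 1009 − 50.29 = 958.71 ≈ 959 mb.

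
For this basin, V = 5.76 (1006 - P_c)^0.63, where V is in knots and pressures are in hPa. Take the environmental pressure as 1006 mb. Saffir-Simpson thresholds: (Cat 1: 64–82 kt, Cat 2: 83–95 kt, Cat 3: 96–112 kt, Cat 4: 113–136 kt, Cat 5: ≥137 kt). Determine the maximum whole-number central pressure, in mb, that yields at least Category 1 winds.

Category 1 begins at V = 64 kt.
Required ΔP = (64/5.76)^(1/0.63) = 11.111^1.587 ≈ 45.70 mb.
P_c ≤ 1006 − 45.70 = 960.30, so the highest integer P_c is 960 mb.

960 mb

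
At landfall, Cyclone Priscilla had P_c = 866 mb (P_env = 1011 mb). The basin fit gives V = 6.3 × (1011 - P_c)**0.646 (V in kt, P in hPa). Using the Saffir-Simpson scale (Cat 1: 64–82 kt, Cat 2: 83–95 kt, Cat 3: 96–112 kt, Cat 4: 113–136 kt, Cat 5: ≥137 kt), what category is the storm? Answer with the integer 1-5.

ΔP = 1011 − 866 = 145 mb.
V ≈ 6.3 × 145^0.646 = 6.3 × 24.90 ≈ 157 kt.
157 kt falls in the Category 5 band.

5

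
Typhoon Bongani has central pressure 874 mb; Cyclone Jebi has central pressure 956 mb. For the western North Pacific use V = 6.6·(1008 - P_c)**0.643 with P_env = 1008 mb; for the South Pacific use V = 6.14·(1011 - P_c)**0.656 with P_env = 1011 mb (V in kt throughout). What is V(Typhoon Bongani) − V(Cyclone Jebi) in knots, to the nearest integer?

69 kt

Typhoon Bongani: ΔP = 134; V ≈ 6.6 × 134^0.643 ≈ 153.91 kt.
Cyclone Jebi: ΔP = 55; V ≈ 6.14 × 55^0.656 ≈ 85.08 kt.
Difference ≈ 153.91 − 85.08 = 68.83 → 69 kt.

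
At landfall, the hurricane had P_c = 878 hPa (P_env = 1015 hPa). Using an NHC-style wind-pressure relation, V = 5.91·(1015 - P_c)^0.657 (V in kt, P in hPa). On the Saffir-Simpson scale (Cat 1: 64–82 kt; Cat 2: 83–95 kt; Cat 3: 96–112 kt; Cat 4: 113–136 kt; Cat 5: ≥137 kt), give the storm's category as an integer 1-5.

5

ΔP = 1015 − 878 = 137 hPa.
V ≈ 5.91 × 137^0.657 = 5.91 × 25.34 ≈ 150 kt.
150 kt falls in the Category 5 band.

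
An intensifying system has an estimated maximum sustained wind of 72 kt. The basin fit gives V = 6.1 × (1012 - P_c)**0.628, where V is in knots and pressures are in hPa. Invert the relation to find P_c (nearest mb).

961 mb

ΔP = (V / 6.1)^(1/0.628) = (72/6.1)^1.592.
72/6.1 = 11.803; 11.803^1.592 ≈ 50.93 mb.
P_c = 1012 − 50.93 = 961.07 ≈ 961 mb.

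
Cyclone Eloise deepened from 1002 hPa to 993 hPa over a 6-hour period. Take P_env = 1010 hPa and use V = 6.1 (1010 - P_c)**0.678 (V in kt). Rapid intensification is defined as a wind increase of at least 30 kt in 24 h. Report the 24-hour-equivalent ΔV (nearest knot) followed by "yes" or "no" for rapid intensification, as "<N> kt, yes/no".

67 kt, yes

V₁: ΔP = 8, V ≈ 6.1 × 8^0.678 ≈ 24.98 kt.
V₂: ΔP = 17, V ≈ 6.1 × 17^0.678 ≈ 41.65 kt.
ΔV over 6 h = 16.67 kt → 24 h equivalent = 16.67 × 24/6 ≈ 66.68 kt.
67 kt ≥ 30 kt ⇒ rapid intensification.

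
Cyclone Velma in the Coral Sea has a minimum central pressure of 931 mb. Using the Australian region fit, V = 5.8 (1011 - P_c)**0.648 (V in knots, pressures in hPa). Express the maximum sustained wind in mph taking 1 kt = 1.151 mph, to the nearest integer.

ΔP = 1011 − 931 = 80 mb.
V ≈ 5.8 × 80^0.648 = 5.8 × 17.108 ≈ 99.227 kt.
99.227 × 1.151 ≈ 114.21 mph → 114 mph.

114 mph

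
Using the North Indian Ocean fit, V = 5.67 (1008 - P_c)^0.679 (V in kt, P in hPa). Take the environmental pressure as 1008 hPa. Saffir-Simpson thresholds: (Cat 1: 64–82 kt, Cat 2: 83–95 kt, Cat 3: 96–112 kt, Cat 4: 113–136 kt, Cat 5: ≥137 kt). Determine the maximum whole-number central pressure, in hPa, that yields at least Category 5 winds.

Category 5 begins at V = 137 kt.
Required ΔP = (137/5.67)^(1/0.679) = 24.162^1.473 ≈ 108.90 hPa.
P_c ≤ 1008 − 108.90 = 899.10, so the highest integer P_c is 899 hPa.

899 hPa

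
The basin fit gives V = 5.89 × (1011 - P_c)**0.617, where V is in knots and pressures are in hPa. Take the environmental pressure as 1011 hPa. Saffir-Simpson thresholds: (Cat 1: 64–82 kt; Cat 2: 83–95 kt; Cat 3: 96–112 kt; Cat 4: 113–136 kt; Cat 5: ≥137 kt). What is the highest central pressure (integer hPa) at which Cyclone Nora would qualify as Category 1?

963 hPa

Category 1 begins at V = 64 kt.
Required ΔP = (64/5.89)^(1/0.617) = 10.866^1.621 ≈ 47.77 hPa.
P_c ≤ 1011 − 47.77 = 963.23, so the highest integer P_c is 963 hPa.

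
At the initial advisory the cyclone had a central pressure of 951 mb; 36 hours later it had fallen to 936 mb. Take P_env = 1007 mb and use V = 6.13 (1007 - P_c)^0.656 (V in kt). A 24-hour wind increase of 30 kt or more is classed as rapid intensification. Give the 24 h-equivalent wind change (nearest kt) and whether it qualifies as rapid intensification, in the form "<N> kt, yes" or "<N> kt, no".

V₁: ΔP = 56, V ≈ 6.13 × 56^0.656 ≈ 85.96 kt.
V₂: ΔP = 71, V ≈ 6.13 × 71^0.656 ≈ 100.44 kt.
ΔV over 36 h = 14.48 kt → 24 h equivalent = 14.48 × 24/36 ≈ 9.65 kt.
10 kt < 30 kt ⇒ not rapid intensification.

10 kt, no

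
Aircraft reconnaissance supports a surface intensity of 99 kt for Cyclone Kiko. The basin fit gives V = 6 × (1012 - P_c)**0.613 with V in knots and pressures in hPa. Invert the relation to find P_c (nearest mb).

915 mb

ΔP = (V / 6)^(1/0.613) = (99/6)^1.631.
99/6 = 16.500; 16.500^1.631 ≈ 96.85 mb.
P_c = 1012 − 96.85 = 915.15 ≈ 915 mb.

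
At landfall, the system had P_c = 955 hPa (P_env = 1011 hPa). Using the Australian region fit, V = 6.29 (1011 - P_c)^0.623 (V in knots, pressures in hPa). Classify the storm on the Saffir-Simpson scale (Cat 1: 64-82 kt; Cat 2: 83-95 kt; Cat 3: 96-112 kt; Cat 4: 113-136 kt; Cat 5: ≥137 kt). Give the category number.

1

ΔP = 1011 − 955 = 56 hPa.
V ≈ 6.29 × 56^0.623 = 6.29 × 12.28 ≈ 77 kt.
77 kt falls in the Category 1 band.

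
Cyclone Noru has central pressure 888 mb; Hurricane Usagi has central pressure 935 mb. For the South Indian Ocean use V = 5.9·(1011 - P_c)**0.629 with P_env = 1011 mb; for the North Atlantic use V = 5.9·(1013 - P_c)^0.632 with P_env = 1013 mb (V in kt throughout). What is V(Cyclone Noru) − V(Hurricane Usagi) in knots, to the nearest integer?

29 kt

Cyclone Noru: ΔP = 123; V ≈ 5.9 × 123^0.629 ≈ 121.73 kt.
Hurricane Usagi: ΔP = 78; V ≈ 5.9 × 78^0.632 ≈ 92.61 kt.
Difference ≈ 121.73 − 92.61 = 29.12 → 29 kt.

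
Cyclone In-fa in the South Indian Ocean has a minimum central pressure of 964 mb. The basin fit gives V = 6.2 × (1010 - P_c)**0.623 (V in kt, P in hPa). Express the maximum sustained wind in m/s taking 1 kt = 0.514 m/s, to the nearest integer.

ΔP = 1010 − 964 = 46 mb.
V ≈ 6.2 × 46^0.623 = 6.2 × 10.862 ≈ 67.343 kt.
67.343 × 0.514 ≈ 34.61 m/s → 35 m/s.

35 m/s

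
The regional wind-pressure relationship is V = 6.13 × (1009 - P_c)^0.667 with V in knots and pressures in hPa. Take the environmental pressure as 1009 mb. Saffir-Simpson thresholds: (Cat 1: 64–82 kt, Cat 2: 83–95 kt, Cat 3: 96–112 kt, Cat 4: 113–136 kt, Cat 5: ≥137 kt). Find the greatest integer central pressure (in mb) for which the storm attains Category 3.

Category 3 begins at V = 96 kt.
Required ΔP = (96/6.13)^(1/0.667) = 15.661^1.499 ≈ 61.85 mb.
P_c ≤ 1009 − 61.85 = 947.15, so the highest integer P_c is 947 mb.

947 mb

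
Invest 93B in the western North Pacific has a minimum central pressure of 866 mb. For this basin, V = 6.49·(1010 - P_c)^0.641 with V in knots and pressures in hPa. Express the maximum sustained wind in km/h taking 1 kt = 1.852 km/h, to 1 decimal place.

290.7 km/h

ΔP = 1010 − 866 = 144 mb.
V ≈ 6.49 × 144^0.641 = 6.49 × 24.183 ≈ 156.948 kt.
156.948 × 1.852 ≈ 290.67 km/h → 290.7 km/h.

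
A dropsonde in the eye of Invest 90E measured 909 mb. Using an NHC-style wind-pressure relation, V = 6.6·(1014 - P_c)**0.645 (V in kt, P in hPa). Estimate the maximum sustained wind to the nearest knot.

ΔP = 1014 − 909 = 105 mb.
105^0.645 ≈ 20.122.
V ≈ 6.6 × 20.122 ≈ 132.8 kt.

133 kt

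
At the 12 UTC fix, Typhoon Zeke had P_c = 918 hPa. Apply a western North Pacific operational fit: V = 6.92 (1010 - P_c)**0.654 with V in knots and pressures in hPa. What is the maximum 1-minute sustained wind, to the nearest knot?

133 kt

ΔP = 1010 − 918 = 92 hPa.
92^0.654 ≈ 19.245.
V ≈ 6.92 × 19.245 ≈ 133.2 kt.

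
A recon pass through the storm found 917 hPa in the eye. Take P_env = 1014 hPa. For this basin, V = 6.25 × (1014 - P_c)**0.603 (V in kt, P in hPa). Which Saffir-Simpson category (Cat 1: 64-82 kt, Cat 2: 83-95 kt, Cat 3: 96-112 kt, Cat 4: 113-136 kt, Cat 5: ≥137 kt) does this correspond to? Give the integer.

3

ΔP = 1014 − 917 = 97 hPa.
V ≈ 6.25 × 97^0.603 = 6.25 × 15.78 ≈ 99 kt.
99 kt falls in the Category 3 band.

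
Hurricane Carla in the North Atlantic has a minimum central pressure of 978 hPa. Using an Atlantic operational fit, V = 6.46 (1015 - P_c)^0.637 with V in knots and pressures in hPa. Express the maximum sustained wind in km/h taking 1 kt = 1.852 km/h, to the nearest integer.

ΔP = 1015 − 978 = 37 hPa.
V ≈ 6.46 × 37^0.637 = 6.46 × 9.976 ≈ 64.443 kt.
64.443 × 1.852 ≈ 119.35 km/h → 119 km/h.

119 km/h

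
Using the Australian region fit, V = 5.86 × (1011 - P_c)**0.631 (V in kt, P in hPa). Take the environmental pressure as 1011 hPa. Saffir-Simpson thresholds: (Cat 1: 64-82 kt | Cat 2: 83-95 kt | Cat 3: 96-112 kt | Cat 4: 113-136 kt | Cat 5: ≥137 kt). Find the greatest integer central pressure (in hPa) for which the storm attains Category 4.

Category 4 begins at V = 113 kt.
Required ΔP = (113/5.86)^(1/0.631) = 19.283^1.585 ≈ 108.83 hPa.
P_c ≤ 1011 − 108.83 = 902.17, so the highest integer P_c is 902 hPa.

902 hPa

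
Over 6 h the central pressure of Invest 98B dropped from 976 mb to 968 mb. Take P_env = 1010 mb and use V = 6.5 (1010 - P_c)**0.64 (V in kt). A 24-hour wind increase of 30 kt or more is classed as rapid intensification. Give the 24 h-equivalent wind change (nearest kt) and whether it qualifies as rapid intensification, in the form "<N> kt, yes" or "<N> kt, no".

V₁: ΔP = 34, V ≈ 6.5 × 34^0.64 ≈ 62.10 kt.
V₂: ΔP = 42, V ≈ 6.5 × 42^0.64 ≈ 71.09 kt.
ΔV over 6 h = 8.99 kt → 24 h equivalent = 8.99 × 24/6 ≈ 35.96 kt.
36 kt ≥ 30 kt ⇒ rapid intensification.

36 kt, yes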